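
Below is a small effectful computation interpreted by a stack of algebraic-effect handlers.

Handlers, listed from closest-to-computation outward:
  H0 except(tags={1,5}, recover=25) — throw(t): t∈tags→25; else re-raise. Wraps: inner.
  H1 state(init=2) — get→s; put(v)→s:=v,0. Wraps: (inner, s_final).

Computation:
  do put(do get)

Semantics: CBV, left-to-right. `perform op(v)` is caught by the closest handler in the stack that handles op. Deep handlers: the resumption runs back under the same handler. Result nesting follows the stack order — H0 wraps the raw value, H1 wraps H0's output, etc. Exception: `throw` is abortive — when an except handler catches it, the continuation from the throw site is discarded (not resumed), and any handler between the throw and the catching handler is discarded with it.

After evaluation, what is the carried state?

Step-by-step:
get @ H1 ⇒ 2
put(2) @ H1 ⇒ s:=2
H0 returns 0
H1 returns (0, 2)
= (0, 2)

Answer: 2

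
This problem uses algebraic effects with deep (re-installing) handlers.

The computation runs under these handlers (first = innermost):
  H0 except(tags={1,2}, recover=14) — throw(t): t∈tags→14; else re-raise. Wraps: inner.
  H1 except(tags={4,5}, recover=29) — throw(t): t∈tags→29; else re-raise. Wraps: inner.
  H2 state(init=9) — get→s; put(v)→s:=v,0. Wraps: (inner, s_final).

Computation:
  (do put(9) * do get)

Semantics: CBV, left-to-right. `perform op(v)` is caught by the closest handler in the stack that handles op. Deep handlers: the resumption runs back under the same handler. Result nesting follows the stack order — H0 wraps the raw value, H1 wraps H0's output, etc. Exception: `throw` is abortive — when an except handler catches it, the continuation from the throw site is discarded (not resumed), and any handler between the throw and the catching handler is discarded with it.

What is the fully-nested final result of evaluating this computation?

Step-by-step:
put(9) @ H2 ⇒ s:=9
get @ H2 ⇒ 9
H0 returns 0
H1 returns 0
H2 returns (0, 9)
= (0, 9)

Answer: (0, 9)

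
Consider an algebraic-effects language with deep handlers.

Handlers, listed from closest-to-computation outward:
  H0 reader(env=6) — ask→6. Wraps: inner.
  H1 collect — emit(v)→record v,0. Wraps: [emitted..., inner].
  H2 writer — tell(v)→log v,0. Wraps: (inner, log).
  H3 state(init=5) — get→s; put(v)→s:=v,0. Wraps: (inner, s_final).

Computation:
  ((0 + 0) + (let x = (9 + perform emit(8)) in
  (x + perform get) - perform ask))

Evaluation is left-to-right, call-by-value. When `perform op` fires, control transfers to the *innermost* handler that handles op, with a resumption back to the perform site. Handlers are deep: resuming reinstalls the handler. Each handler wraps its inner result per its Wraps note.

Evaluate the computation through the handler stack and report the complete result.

Working:
emit(8) @ H1 ⇒ out+=8
get @ H3 ⇒ 5
ask @ H0 ⇒ 6
H0 returns 8
H1 returns [8, 8]
H2 returns ([8, 8], ())
H3 returns (([8, 8], ()), 5)
= (([8, 8], ()), 5)

Answer: (([8, 8], ()), 5)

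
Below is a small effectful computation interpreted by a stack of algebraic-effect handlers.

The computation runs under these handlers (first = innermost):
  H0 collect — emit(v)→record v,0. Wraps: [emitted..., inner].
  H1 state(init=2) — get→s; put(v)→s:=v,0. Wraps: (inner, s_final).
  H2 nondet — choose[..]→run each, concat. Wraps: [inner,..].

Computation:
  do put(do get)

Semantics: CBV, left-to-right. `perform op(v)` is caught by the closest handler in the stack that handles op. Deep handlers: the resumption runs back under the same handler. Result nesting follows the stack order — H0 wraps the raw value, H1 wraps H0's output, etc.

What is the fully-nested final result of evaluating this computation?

Answer: [([0], 2)]

Step-by-step:
get @ H1 ⇒ 2
put(2) @ H1 ⇒ s:=2
H0 returns [0]
H1 returns ([0], 2)
H2 returns [([0], 2)]
= [([0], 2)]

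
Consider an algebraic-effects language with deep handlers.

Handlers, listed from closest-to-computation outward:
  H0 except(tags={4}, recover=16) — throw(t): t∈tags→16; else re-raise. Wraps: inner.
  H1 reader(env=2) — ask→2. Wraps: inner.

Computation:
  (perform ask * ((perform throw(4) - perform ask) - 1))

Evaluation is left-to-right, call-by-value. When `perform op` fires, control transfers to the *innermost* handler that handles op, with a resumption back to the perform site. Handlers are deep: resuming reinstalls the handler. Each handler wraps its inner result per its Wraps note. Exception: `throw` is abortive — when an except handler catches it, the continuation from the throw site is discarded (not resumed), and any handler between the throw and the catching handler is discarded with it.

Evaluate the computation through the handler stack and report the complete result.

Step-by-step:
ask @ H1 ⇒ 2
throw(4) @ H0 caught ⇒ 16
H1 returns 16
= 16

Answer: 16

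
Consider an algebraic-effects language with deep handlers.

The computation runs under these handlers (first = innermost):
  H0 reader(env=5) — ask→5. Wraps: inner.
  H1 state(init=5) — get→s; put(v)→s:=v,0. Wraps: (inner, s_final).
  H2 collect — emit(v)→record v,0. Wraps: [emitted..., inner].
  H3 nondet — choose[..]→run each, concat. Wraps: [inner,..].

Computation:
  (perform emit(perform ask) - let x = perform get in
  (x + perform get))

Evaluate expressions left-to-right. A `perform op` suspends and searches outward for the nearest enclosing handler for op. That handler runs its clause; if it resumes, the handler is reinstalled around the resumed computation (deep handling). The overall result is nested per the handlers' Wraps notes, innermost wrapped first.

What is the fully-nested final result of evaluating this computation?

Step-by-step:
ask @ H0 ⇒ 5
emit(5) @ H2 ⇒ out+=5
get @ H1 ⇒ 5
get @ H1 ⇒ 5
H0 returns -10
H1 returns (-10, 5)
H2 returns [5, (-10, 5)]
H3 returns [[5, (-10, 5)]]
= [[5, (-10, 5)]]

Answer: [[5, (-10, 5)]]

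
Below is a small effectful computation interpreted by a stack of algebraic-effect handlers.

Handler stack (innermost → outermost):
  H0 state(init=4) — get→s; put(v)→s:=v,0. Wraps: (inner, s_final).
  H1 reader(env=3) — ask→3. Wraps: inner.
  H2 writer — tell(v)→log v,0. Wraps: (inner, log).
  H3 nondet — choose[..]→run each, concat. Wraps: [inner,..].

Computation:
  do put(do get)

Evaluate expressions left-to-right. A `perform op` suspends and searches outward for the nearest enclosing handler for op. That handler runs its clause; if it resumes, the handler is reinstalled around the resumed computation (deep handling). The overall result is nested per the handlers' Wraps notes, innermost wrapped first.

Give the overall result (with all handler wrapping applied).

Answer: [((0, 4), ())]

Step-by-step:
get @ H0 ⇒ 4
put(4) @ H0 ⇒ s:=4
H0 returns (0, 4)
H1 returns (0, 4)
H2 returns ((0, 4), ())
H3 returns [((0, 4), ())]
= [((0, 4), ())]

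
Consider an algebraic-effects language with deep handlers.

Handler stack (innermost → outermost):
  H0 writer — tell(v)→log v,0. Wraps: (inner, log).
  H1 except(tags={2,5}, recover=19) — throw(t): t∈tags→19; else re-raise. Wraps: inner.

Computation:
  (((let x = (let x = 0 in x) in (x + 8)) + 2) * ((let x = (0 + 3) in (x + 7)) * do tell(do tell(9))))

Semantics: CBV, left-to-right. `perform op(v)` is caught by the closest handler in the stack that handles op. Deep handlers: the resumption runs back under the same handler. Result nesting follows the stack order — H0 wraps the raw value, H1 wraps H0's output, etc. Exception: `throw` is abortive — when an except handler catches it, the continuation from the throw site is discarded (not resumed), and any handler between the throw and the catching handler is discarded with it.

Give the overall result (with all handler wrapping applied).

Step-by-step:
tell(9) @ H0 ⇒ log+=9
tell(0) @ H0 ⇒ log+=0
H0 returns (0, (9, 0))
H1 returns (0, (9, 0))
= (0, (9, 0))

Answer: (0, (9, 0))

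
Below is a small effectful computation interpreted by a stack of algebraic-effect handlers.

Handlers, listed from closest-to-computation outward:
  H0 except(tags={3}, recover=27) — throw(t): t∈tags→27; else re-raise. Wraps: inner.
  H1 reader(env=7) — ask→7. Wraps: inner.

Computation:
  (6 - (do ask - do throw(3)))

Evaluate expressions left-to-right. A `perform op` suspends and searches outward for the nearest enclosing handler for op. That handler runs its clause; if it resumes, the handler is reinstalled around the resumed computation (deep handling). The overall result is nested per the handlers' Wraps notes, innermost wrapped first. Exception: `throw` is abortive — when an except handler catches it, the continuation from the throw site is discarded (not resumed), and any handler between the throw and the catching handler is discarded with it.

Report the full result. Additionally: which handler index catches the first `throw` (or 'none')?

Answer: 27 ; first throw caught by: H0

Working:
ask @ H1 ⇒ 7
throw(3) @ H0 caught ⇒ 27
H1 returns 27
= 27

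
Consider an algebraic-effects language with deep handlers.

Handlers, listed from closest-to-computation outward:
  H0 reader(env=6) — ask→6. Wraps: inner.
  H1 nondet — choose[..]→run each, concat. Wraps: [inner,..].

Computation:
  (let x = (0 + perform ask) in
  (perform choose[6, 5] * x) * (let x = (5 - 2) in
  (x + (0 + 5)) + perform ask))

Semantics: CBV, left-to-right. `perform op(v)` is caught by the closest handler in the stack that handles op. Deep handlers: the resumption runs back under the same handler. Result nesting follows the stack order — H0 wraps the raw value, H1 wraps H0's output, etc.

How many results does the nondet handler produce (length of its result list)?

Answer: 2

Working:
ask @ H0 ⇒ 6
choose[6, 5] @ H1
  branch[0] choose=6:
    ask @ H0 ⇒ 6
    H0 returns 504
    H1 returns [504]
  branch[1] choose=5:
    ask @ H0 ⇒ 6
    H0 returns 420
    H1 returns [420]
= [504, 420]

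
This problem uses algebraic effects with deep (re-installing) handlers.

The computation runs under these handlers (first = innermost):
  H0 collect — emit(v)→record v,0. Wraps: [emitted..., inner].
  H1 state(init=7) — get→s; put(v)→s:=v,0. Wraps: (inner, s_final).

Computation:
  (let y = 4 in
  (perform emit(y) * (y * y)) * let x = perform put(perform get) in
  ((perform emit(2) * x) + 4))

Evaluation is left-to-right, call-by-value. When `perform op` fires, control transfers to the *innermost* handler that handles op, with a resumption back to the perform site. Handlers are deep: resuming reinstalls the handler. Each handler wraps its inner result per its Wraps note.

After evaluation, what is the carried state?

Answer: 7

Step-by-step:
emit(4) @ H0 ⇒ out+=4
get @ H1 ⇒ 7
put(7) @ H1 ⇒ s:=7
emit(2) @ H0 ⇒ out+=2
H0 returns [4, 2, 0]
H1 returns ([4, 2, 0], 7)
= ([4, 2, 0], 7)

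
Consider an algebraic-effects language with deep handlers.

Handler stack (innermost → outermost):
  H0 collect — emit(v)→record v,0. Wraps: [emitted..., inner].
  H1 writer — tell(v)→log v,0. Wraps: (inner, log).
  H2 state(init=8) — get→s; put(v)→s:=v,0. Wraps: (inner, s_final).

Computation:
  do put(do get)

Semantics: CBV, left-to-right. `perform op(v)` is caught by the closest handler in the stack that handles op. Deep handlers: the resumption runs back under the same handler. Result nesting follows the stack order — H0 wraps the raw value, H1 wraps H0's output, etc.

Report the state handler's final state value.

Answer: 8

Evaluation trace:
get @ H2 ⇒ 8
put(8) @ H2 ⇒ s:=8
H0 returns [0]
H1 returns ([0], ())
H2 returns (([0], ()), 8)
= (([0], ()), 8)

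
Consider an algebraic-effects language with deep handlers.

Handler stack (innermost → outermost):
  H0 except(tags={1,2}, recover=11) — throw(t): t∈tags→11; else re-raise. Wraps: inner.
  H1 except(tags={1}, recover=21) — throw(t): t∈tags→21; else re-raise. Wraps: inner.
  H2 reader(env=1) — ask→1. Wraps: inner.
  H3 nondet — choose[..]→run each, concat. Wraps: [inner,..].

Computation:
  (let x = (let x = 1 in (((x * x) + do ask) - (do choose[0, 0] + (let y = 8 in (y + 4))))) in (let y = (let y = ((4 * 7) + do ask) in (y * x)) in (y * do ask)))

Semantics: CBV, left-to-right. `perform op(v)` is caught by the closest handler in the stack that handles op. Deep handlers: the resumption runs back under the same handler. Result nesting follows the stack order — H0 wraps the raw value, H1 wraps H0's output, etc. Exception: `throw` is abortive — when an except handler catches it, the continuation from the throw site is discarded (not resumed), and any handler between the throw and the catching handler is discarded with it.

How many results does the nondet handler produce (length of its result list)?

Working:
ask @ H2 ⇒ 1
choose[0, 0] @ H3
  branch[0] choose=0:
    ask @ H2 ⇒ 1
    ask @ H2 ⇒ 1
    H0 returns -290
    H1 returns -290
    H2 returns -290
    H3 returns [-290]
  branch[1] choose=0:
    ask @ H2 ⇒ 1
    ask @ H2 ⇒ 1
    H0 returns -290
    H1 returns -290
    H2 returns -290
    H3 returns [-290]
= [-290, -290]

Answer: 2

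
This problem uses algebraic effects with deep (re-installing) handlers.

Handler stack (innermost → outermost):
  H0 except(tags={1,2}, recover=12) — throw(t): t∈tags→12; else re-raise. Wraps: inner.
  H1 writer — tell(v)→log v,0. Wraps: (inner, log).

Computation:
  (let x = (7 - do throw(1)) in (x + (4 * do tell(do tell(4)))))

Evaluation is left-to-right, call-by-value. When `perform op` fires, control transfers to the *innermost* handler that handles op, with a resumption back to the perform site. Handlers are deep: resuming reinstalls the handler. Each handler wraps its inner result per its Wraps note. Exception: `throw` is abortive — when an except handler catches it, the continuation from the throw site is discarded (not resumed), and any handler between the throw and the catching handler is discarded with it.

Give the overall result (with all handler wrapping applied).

Answer: (12, ())

Step-by-step:
throw(1) @ H0 caught ⇒ 12
H1 returns (12, ())
= (12, ())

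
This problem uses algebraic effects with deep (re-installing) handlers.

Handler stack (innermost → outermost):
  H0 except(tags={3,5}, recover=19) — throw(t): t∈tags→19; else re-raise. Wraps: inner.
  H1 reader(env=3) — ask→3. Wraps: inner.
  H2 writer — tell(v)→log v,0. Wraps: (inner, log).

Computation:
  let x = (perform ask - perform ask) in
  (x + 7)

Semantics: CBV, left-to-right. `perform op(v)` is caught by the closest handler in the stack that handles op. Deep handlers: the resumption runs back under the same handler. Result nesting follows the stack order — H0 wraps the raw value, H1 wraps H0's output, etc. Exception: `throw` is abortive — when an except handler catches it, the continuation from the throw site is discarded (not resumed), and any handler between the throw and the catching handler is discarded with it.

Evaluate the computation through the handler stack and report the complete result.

Step-by-step:
ask @ H1 ⇒ 3
ask @ H1 ⇒ 3
H0 returns 7
H1 returns 7
H2 returns (7, ())
= (7, ())

Answer: (7, ())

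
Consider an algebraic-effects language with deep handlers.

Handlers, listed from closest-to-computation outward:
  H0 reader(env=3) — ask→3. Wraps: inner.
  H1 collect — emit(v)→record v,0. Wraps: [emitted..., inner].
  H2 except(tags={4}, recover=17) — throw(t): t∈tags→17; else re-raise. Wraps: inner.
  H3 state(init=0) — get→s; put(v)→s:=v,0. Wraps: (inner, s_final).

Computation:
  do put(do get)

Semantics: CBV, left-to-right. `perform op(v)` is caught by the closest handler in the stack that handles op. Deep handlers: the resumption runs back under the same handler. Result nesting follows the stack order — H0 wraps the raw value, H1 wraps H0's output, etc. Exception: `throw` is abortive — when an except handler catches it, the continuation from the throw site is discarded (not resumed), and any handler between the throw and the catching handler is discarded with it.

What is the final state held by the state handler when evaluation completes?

Working:
get @ H3 ⇒ 0
put(0) @ H3 ⇒ s:=0
H0 returns 0
H1 returns [0]
H2 returns [0]
H3 returns ([0], 0)
= ([0], 0)

Answer: 0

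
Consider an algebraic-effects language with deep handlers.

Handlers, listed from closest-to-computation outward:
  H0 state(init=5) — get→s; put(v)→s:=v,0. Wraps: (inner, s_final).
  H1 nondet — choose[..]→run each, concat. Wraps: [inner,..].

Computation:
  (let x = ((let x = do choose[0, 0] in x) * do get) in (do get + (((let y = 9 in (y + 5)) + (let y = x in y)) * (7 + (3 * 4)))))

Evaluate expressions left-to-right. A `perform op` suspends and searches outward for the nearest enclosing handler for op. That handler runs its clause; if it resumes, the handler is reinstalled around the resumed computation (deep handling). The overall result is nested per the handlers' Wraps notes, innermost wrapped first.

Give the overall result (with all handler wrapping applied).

Answer: [(271, 5), (271, 5)]

Working:
choose[0, 0] @ H1
  branch[0] choose=0:
    get @ H0 ⇒ 5
    get @ H0 ⇒ 5
    H0 returns (271, 5)
    H1 returns [(271, 5)]
  branch[1] choose=0:
    get @ H0 ⇒ 5
    get @ H0 ⇒ 5
    H0 returns (271, 5)
    H1 returns [(271, 5)]
= [(271, 5), (271, 5)]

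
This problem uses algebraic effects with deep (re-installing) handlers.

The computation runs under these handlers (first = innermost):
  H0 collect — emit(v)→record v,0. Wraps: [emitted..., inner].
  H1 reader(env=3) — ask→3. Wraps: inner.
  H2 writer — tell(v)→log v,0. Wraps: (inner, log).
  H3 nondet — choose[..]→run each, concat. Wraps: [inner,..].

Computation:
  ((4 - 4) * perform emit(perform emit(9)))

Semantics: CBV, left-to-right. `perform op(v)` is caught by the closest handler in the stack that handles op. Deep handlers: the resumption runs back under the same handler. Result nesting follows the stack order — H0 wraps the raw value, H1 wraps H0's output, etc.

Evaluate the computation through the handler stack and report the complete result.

Answer: [([9, 0, 0], ())]

Working:
emit(9) @ H0 ⇒ out+=9
emit(0) @ H0 ⇒ out+=0
H0 returns [9, 0, 0]
H1 returns [9, 0, 0]
H2 returns ([9, 0, 0], ())
H3 returns [([9, 0, 0], ())]
= [([9, 0, 0], ())]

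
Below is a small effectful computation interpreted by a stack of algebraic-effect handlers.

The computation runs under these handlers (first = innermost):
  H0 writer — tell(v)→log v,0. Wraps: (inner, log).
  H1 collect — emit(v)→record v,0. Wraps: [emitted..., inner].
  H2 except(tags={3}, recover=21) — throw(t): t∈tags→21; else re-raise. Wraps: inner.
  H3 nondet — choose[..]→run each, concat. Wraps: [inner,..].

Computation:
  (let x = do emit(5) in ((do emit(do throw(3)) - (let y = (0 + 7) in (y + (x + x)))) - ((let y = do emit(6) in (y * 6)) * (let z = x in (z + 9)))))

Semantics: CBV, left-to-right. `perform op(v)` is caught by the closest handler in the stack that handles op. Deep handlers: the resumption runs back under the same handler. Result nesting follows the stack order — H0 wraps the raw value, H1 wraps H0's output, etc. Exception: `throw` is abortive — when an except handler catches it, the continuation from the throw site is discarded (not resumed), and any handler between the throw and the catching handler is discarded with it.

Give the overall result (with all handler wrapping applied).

Answer: [21]

Working:
emit(5) @ H1 ⇒ out+=5
throw(3) @ H2 caught ⇒ 21
H3 returns [21]
= [21]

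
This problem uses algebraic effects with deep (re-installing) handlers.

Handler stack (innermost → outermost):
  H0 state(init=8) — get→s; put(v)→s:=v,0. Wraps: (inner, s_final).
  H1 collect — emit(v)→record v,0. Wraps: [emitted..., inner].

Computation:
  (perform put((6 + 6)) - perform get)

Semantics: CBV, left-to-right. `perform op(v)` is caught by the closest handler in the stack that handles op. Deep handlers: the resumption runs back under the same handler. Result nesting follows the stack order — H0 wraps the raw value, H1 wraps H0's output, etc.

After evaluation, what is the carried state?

Answer: 12

Evaluation trace:
put(12) @ H0 ⇒ s:=12
get @ H0 ⇒ 12
H0 returns (-12, 12)
H1 returns [(-12, 12)]
= [(-12, 12)]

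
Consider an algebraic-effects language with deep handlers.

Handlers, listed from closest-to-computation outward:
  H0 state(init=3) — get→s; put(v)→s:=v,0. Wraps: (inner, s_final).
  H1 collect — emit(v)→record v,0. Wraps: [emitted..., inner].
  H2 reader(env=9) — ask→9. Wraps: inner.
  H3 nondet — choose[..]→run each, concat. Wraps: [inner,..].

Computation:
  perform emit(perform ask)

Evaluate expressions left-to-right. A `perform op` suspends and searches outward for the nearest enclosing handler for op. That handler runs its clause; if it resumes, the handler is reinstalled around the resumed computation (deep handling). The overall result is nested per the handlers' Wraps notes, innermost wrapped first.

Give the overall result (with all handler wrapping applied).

Step-by-step:
ask @ H2 ⇒ 9
emit(9) @ H1 ⇒ out+=9
H0 returns (0, 3)
H1 returns [9, (0, 3)]
H2 returns [9, (0, 3)]
H3 returns [[9, (0, 3)]]
= [[9, (0, 3)]]

Answer: [[9, (0, 3)]]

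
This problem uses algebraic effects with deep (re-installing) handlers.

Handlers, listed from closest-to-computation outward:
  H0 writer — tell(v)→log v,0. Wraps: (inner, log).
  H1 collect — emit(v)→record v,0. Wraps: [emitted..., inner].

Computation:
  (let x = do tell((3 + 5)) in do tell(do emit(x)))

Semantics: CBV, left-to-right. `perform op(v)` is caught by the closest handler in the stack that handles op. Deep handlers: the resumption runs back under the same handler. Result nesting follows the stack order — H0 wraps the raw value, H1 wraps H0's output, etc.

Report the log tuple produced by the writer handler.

Answer: (8, 0)

Working:
tell(8) @ H0 ⇒ log+=8
emit(0) @ H1 ⇒ out+=0
tell(0) @ H0 ⇒ log+=0
H0 returns (0, (8, 0))
H1 returns [0, (0, (8, 0))]
= [0, (0, (8, 0))]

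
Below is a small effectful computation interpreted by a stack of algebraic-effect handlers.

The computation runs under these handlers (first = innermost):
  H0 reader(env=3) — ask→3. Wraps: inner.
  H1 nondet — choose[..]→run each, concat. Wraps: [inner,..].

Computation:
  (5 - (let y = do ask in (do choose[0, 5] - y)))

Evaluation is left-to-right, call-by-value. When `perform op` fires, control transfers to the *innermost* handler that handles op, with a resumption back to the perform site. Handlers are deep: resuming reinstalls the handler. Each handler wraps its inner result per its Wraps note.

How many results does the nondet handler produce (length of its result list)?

Answer: 2

Step-by-step:
ask @ H0 ⇒ 3
choose[0, 5] @ H1
  branch[0] choose=0:
    H0 returns 8
    H1 returns [8]
  branch[1] choose=5:
    H0 returns 3
    H1 returns [3]
= [8, 3]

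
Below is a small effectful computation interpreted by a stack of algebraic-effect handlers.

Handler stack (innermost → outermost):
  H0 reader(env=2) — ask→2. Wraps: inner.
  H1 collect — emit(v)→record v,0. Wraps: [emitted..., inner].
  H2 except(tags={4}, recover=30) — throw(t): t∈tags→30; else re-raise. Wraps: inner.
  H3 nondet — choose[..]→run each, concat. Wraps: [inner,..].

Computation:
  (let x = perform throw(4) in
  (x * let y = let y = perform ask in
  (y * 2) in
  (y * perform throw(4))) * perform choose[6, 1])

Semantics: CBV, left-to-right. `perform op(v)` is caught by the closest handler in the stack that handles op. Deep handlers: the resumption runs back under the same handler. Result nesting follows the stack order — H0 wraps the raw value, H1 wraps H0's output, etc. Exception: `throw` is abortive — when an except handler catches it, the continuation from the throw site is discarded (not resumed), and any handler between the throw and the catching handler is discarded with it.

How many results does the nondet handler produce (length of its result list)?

Answer: 1

Step-by-step:
throw(4) @ H2 caught ⇒ 30
H3 returns [30]
= [30]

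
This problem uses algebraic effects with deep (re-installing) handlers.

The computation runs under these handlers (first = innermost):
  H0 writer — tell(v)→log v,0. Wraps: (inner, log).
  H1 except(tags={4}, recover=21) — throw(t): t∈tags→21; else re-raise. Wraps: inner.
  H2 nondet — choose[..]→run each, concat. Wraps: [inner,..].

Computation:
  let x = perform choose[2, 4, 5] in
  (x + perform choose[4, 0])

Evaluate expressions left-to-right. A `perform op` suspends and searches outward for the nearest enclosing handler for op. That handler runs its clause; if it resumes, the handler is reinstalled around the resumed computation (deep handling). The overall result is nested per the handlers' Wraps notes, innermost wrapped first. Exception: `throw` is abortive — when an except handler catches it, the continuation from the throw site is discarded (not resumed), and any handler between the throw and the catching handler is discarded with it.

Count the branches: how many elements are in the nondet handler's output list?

Answer: 6

Step-by-step:
choose[2, 4, 5] @ H2
  branch[0] choose=2:
    choose[4, 0] @ H2
      branch[0] choose=4:
        H0 returns (6, ())
        H1 returns (6, ())
        H2 returns [(6, ())]
      branch[1] choose=0:
        H0 returns (2, ())
        H1 returns (2, ())
        H2 returns [(2, ())]
  branch[1] choose=4:
    choose[4, 0] @ H2
      branch[0] choose=4:
        H0 returns (8, ())
        H1 returns (8, ())
        H2 returns [(8, ())]
      branch[1] choose=0:
        H0 returns (4, ())
        H1 returns (4, ())
        H2 returns [(4, ())]
  branch[2] choose=5:
    choose[4, 0] @ H2
      branch[0] choose=4:
        H0 returns (9, ())
        H1 returns (9, ())
        H2 returns [(9, ())]
      branch[1] choose=0:
        H0 returns (5, ())
        H1 returns (5, ())
        H2 returns [(5, ())]
= [(6, ()), (2, ()), (8, ()), (4, ()), (9, ()), (5, ())]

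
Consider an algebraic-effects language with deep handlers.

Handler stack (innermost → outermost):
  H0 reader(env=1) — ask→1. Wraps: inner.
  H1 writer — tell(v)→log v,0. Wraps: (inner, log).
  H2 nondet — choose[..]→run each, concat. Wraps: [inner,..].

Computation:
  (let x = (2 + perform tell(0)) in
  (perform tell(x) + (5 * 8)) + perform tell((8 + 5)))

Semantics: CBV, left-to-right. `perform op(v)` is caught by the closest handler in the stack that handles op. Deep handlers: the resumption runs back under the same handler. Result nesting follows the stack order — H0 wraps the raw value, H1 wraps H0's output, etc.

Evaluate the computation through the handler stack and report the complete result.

Answer: [(40, (0, 2, 13))]

Step-by-step:
tell(0) @ H1 ⇒ log+=0
tell(2) @ H1 ⇒ log+=2
tell(13) @ H1 ⇒ log+=13
H0 returns 40
H1 returns (40, (0, 2, 13))
H2 returns [(40, (0, 2, 13))]
= [(40, (0, 2, 13))]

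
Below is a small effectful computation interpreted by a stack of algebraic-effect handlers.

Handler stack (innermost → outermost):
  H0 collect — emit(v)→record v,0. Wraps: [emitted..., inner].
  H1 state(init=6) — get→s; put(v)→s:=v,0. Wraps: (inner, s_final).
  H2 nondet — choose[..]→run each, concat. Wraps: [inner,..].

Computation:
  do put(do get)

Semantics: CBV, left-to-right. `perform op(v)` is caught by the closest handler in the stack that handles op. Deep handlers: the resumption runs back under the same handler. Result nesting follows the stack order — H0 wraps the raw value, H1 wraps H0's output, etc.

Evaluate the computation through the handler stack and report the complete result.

Answer: [([0], 6)]

Evaluation trace:
get @ H1 ⇒ 6
put(6) @ H1 ⇒ s:=6
H0 returns [0]
H1 returns ([0], 6)
H2 returns [([0], 6)]
= [([0], 6)]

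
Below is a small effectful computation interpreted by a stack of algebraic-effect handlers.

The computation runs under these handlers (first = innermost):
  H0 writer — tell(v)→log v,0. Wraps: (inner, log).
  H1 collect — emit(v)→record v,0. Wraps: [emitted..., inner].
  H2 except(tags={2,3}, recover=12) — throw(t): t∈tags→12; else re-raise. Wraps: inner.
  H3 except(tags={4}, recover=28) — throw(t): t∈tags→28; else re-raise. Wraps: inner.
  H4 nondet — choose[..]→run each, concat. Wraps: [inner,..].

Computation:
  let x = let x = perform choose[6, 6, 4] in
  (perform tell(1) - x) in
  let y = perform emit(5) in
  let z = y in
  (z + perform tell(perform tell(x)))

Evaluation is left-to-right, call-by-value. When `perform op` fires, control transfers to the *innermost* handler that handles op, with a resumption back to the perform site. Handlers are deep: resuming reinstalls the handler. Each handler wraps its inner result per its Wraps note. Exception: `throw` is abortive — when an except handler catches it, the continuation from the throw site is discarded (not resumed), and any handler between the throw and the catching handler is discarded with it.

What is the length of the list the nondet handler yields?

Step-by-step:
choose[6, 6, 4] @ H4
  branch[0] choose=6:
    tell(1) @ H0 ⇒ log+=1
    emit(5) @ H1 ⇒ out+=5
    tell(-6) @ H0 ⇒ log+=-6
    tell(0) @ H0 ⇒ log+=0
    H0 returns (0, (1, -6, 0))
    H1 returns [5, (0, (1, -6, 0))]
    H2 returns [5, (0, (1, -6, 0))]
    H3 returns [5, (0, (1, -6, 0))]
    H4 returns [[5, (0, (1, -6, 0))]]
  branch[1] choose=6:
    tell(1) @ H0 ⇒ log+=1
    emit(5) @ H1 ⇒ out+=5
    tell(-6) @ H0 ⇒ log+=-6
    tell(0) @ H0 ⇒ log+=0
    H0 returns (0, (1, -6, 0))
    H1 returns [5, (0, (1, -6, 0))]
    H2 returns [5, (0, (1, -6, 0))]
    H3 returns [5, (0, (1, -6, 0))]
    H4 returns [[5, (0, (1, -6, 0))]]
  branch[2] choose=4:
    tell(1) @ H0 ⇒ log+=1
    emit(5) @ H1 ⇒ out+=5
    tell(-4) @ H0 ⇒ log+=-4
    tell(0) @ H0 ⇒ log+=0
    H0 returns (0, (1, -4, 0))
    H1 returns [5, (0, (1, -4, 0))]
    H2 returns [5, (0, (1, -4, 0))]
    H3 returns [5, (0, (1, -4, 0))]
    H4 returns [[5, (0, (1, -4, 0))]]
= [[5, (0, (1, -6, 0))], [5, (0, (1, -6, 0))], [5, (0, (1, -4, 0))]]

Answer: 3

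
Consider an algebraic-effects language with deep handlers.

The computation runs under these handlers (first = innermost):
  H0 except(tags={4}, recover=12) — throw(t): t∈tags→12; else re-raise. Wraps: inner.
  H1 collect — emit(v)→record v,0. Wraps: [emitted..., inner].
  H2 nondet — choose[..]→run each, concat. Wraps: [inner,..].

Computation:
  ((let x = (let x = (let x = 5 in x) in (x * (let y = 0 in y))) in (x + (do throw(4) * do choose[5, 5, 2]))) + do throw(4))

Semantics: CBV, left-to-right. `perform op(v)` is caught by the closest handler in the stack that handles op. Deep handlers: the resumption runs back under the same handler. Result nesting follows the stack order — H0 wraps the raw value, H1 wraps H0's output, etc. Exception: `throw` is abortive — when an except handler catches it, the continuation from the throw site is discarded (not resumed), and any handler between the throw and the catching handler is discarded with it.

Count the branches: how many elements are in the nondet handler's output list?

Evaluation trace:
throw(4) @ H0 caught ⇒ 12
H1 returns [12]
H2 returns [[12]]
= [[12]]

Answer: 1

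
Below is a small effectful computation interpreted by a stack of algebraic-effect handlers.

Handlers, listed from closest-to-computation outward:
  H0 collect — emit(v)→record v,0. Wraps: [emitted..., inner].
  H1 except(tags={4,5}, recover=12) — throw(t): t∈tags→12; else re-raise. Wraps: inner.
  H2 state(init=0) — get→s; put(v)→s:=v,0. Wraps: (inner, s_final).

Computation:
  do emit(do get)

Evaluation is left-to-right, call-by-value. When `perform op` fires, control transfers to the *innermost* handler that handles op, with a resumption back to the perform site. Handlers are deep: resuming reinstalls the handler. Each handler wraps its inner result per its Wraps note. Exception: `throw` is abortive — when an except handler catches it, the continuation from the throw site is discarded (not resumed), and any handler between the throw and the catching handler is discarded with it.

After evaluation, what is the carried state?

Answer: 0

Step-by-step:
get @ H2 ⇒ 0
emit(0) @ H0 ⇒ out+=0
H0 returns [0, 0]
H1 returns [0, 0]
H2 returns ([0, 0], 0)
= ([0, 0], 0)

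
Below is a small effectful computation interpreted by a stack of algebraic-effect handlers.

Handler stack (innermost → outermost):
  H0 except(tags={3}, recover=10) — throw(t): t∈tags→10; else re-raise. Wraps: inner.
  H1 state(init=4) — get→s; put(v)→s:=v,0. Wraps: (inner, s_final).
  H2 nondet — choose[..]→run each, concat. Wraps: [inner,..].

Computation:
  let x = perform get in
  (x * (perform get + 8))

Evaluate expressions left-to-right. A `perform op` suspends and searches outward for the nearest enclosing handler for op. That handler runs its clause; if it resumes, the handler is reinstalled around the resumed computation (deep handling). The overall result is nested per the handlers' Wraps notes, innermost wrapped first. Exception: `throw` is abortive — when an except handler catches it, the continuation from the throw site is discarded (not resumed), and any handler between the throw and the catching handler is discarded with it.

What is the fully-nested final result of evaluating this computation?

Step-by-step:
get @ H1 ⇒ 4
get @ H1 ⇒ 4
H0 returns 48
H1 returns (48, 4)
H2 returns [(48, 4)]
= [(48, 4)]

Answer: [(48, 4)]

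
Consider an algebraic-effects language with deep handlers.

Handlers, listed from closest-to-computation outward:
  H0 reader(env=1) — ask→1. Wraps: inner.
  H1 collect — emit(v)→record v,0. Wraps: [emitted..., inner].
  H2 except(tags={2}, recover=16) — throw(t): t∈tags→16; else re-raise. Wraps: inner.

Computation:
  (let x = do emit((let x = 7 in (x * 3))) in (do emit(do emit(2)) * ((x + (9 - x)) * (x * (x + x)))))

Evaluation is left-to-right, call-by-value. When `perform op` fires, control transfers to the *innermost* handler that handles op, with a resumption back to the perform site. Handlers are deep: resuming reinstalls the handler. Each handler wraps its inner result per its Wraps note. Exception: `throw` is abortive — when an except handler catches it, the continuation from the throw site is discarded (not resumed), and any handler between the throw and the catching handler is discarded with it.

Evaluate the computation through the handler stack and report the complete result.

Working:
emit(21) @ H1 ⇒ out+=21
emit(2) @ H1 ⇒ out+=2
emit(0) @ H1 ⇒ out+=0
H0 returns 0
H1 returns [21, 2, 0, 0]
H2 returns [21, 2, 0, 0]
= [21, 2, 0, 0]

Answer: [21, 2, 0, 0]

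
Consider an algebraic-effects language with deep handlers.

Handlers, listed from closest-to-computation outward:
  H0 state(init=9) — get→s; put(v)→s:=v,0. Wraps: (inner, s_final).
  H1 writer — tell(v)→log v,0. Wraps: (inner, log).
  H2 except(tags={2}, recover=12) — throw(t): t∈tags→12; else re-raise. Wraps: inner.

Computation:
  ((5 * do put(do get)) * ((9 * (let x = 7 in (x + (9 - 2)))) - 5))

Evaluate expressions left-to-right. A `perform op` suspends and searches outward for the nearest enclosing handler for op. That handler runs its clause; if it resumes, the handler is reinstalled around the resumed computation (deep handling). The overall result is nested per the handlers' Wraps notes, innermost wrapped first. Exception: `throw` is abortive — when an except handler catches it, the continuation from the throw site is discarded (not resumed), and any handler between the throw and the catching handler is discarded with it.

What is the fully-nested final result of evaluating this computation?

Step-by-step:
get @ H0 ⇒ 9
put(9) @ H0 ⇒ s:=9
H0 returns (0, 9)
H1 returns ((0, 9), ())
H2 returns ((0, 9), ())
= ((0, 9), ())

Answer: ((0, 9), ())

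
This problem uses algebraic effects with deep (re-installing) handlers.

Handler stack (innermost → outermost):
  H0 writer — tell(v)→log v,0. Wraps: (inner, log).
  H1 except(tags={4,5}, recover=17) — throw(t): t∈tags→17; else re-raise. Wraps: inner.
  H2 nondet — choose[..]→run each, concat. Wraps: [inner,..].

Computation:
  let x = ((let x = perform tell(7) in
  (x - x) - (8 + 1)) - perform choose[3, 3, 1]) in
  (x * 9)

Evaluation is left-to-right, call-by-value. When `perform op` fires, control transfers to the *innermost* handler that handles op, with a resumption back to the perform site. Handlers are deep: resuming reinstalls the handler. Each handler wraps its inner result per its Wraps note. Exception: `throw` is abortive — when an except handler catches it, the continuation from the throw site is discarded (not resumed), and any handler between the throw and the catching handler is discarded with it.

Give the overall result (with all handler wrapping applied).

Step-by-step:
tell(7) @ H0 ⇒ log+=7
choose[3, 3, 1] @ H2
  branch[0] choose=3:
    H0 returns (-108, (7))
    H1 returns (-108, (7))
    H2 returns [(-108, (7))]
  branch[1] choose=3:
    H0 returns (-108, (7))
    H1 returns (-108, (7))
    H2 returns [(-108, (7))]
  branch[2] choose=1:
    H0 returns (-90, (7))
    H1 returns (-90, (7))
    H2 returns [(-90, (7))]
= [(-108, (7)), (-108, (7)), (-90, (7))]

Answer: [(-108, (7)), (-108, (7)), (-90, (7))]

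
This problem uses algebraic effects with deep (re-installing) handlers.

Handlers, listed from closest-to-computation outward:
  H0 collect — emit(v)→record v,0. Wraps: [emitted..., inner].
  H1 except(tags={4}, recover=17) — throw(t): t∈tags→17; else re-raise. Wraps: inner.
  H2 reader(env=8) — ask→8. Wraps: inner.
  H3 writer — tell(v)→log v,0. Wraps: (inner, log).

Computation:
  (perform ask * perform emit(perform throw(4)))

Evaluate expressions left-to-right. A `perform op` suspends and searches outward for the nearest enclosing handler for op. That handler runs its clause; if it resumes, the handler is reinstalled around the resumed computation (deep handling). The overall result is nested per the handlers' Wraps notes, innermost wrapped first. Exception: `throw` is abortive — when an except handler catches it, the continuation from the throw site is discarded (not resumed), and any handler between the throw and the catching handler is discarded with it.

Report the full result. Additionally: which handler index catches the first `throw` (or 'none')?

Answer: (17, ()) ; first throw caught by: H1

Working:
ask @ H2 ⇒ 8
throw(4) @ H1 caught ⇒ 17
H2 returns 17
H3 returns (17, ())
= (17, ())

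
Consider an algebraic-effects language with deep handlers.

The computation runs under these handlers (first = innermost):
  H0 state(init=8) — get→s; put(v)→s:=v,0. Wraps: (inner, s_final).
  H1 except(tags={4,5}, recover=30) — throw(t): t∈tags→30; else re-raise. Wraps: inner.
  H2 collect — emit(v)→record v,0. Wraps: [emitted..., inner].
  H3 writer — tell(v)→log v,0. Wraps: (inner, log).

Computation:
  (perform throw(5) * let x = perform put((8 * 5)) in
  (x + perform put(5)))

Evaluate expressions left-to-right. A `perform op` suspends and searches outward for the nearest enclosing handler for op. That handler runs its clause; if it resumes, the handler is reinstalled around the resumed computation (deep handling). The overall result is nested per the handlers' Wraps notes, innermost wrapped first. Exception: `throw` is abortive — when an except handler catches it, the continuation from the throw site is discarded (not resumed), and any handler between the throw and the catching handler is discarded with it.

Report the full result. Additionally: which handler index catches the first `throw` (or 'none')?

Answer: ([30], ()) ; first throw caught by: H1

Step-by-step:
throw(5) @ H1 caught ⇒ 30
H2 returns [30]
H3 returns ([30], ())
= ([30], ())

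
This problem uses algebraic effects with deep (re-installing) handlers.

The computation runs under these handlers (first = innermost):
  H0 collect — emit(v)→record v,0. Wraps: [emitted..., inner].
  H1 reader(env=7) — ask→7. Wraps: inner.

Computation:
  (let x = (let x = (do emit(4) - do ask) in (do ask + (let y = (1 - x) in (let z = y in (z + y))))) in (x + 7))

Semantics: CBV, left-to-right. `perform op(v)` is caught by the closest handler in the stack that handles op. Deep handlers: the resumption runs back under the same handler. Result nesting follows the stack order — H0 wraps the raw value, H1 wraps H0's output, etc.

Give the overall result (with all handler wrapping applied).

Answer: [4, 30]

Step-by-step:
emit(4) @ H0 ⇒ out+=4
ask @ H1 ⇒ 7
ask @ H1 ⇒ 7
H0 returns [4, 30]
H1 returns [4, 30]
= [4, 30]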